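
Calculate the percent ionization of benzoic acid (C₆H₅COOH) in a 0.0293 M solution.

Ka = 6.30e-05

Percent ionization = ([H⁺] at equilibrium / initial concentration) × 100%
Percent ionization = 4.53%

Let x = [H⁺]. Ka = x²/(C - x) ⇒ x² + (6.30e-05)x - (6.30e-05)(0.0293) = 0. x = 1.3275e-03. Percent = (1.3275e-03/0.0293) × 100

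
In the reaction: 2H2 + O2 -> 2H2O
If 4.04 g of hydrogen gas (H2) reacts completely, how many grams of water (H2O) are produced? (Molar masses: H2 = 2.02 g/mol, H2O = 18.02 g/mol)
Moles of H2 = 4.04 g ÷ 2.02 g/mol = 2 mol
Mole ratio: 2 mol H2O / 2 mol H2
Moles of H2O = 2 × (2/2) = 2 mol
Mass of H2O = 2 mol × 18.02 g/mol = 36.04 g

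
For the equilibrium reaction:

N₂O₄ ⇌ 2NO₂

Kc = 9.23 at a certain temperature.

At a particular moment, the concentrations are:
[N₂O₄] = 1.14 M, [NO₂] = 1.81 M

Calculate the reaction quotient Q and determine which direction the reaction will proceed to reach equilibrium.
Q = 2.874, Q < K, reaction proceeds forward (toward products)

Q = ([NO₂]^2) / ([N₂O₄])
  = ((1.81)^2) / ((1.14)) = 3.2761/1.14 = 2.874
Since Q = 2.874 < Kc = 9.23, the reaction proceeds forward (toward products) to reach equilibrium.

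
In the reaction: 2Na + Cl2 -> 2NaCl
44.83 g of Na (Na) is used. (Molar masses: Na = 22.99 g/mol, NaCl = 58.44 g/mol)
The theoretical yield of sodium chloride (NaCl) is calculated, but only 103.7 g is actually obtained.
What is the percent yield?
Moles of Na = 44.83 g ÷ 22.99 g/mol = 1.94998 mol
Mole ratio: 2 mol NaCl / 2 mol Na
Moles of NaCl = 1.94998 × (2/2) = 1.94998 mol
Theoretical yield = 1.94998 mol × 58.44 g/mol = 113.96 g
Actual yield = 103.7 g
Percent yield = (103.7 / 113.96) × 100% = 91.0%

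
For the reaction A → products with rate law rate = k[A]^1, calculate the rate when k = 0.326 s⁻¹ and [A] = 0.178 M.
0.05803 M/s

rate = k·[A]^1 = 0.326·(0.178)^1 = 0.326·0.178 = 0.05803 M/s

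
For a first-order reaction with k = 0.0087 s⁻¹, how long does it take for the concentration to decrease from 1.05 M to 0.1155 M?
253.71 s

From ln[A] = ln[A]₀ - k·t: t = ln([A]₀/[A])/k = ln(1.05/0.1155)/0.0087 = ln(9.0909)/0.0087 = 2.2073/0.0087 = 253.71 s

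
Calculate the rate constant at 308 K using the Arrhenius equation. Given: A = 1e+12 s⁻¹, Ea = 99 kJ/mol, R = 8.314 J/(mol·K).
1.62e-05 s⁻¹

k = A·exp(-Ea/(R·T)) = 1e+12·exp(-99000/(8.314·308)) = 1e+12·exp(-38.6611) = 1e+12·1.6206e-17 = 1.62e-05 s⁻¹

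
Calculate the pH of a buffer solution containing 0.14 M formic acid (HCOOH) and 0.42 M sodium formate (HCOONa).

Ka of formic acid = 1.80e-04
pH = 4.22

pKa = -log(1.80e-04) = 3.74. pH = pKa + log([A⁻]/[HA]) = 3.74 + log(0.42/0.14)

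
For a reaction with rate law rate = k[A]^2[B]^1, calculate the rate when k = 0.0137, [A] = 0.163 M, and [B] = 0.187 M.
6.807e-05 M/s

rate = k·[A]^2·[B]^1 = 0.0137·(0.163)^2·(0.187)^1 = 0.0137·0.026569·0.187 = 6.807e-05 M/s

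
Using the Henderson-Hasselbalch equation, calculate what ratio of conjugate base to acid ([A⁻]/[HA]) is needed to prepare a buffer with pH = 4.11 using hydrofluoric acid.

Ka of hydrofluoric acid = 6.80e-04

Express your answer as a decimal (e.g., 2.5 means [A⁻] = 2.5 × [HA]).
[A⁻]/[HA] = 8.760

pKa = −log(6.80e-04) = 3.1675. pH = pKa + log([A⁻]/[HA]). 4.11 = 3.1675 + log(ratio). log(ratio) = 4.11 − 3.1675 = 0.9425. ratio = 10^(0.9425) = 8.760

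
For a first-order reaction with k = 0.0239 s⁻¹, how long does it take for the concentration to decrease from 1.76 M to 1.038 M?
22.09 s

From ln[A] = ln[A]₀ - k·t: t = ln([A]₀/[A])/k = ln(1.76/1.038)/0.0239 = ln(1.6956)/0.0239 = 0.5280/0.0239 = 22.09 s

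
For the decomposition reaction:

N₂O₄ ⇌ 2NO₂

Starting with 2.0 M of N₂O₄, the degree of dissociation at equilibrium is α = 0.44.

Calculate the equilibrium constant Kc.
K_c = 2.7657

x = α·[A]₀ = 0.44 × 2.0 = 0.88 M dissociated.
At eq: [N₂O₄] = 2.0 − 0.88 = 1.12 M; [NO₂] = 2x = 1.76 M.
Kc = [NO₂]²/[N₂O₄] = (1.76)²/1.12 = 2.766.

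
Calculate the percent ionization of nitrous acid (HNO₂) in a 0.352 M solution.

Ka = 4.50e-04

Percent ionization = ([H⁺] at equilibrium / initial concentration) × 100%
Percent ionization = 3.51%

Let x = [H⁺]. Ka = x²/(C - x) ⇒ x² + (4.50e-04)x - (4.50e-04)(0.352) = 0. x = 1.2363e-02. Percent = (1.2363e-02/0.352) × 100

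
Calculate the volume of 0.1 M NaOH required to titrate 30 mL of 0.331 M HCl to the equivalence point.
V_{base} = 99.3 mL

At equivalence: moles acid = moles base.
moles HCl = 0.331 M × 0.03 L = 0.00993 mol
V_NaOH = 0.00993 mol ÷ 0.1 M = 0.0993 L = 99.3 mL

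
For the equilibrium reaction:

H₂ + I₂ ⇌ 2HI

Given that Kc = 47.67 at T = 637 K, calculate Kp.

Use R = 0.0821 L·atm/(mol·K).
K_p = 47.6700

Δn = (moles gaseous products) − (moles gaseous reactants) = 0
T = 637 K; RT = 0.0821 × 637 = 52.2977
Kp = Kc·(RT)^Δn = 47.67 × (52.2977)^0 = 47.67 × 1 = 47.6700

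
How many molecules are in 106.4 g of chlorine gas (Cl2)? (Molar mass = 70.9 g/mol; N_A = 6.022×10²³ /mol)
Moles = 106.4 g ÷ 70.9 g/mol = 1.50071 mol
Molecules = 1.50071 mol × 6.022×10²³ /mol = 9.037e+23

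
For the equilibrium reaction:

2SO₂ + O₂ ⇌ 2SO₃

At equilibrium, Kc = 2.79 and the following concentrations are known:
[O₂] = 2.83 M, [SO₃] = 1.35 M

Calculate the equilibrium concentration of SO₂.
[SO₂] = 0.4804 M

Kc = ([SO₃]^2) / ([SO₂]^2 × [O₂]) = 2.79
[SO₂]^2 = (product terms)/(Kc · other reactant terms) = 1.8225 / (2.79 · 2.83) = 0.23082
[SO₂] = (0.23082)^(1/2) = 0.4804 M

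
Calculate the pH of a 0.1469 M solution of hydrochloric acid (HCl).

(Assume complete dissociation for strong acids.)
pH = 0.83

[H⁺] = 0.1469 M for strong acid. pH = -log[H⁺] = -log(0.1469)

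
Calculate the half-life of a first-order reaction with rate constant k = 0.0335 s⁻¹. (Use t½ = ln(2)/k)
20.69 s

t½ = ln(2)/k = 0.6931/0.0335 = 20.69 s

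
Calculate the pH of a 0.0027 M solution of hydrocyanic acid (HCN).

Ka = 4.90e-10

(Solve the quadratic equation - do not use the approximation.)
pH = 5.94

x² + Ka×x - Ka×C = 0. Using quadratic formula: [H⁺] = 1.1500e-06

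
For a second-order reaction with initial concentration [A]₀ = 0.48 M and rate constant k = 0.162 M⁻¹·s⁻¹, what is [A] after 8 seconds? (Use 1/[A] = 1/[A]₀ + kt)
0.2959 M

1/[A] = 1/[A]₀ + k·t = 1/0.48 + (0.162)·(8) = 2.0833 + 1.2960 = 3.3793
[A] = 1/3.3793 = 0.2959 M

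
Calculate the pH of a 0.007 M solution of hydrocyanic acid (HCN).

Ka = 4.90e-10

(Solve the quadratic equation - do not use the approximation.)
pH = 5.73

x² + Ka×x - Ka×C = 0. Using quadratic formula: [H⁺] = 1.8518e-06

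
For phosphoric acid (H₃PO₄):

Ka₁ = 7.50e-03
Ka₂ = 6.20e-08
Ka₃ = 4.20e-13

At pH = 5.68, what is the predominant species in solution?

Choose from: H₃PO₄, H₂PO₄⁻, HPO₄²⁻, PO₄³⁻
H₂PO₄⁻

pKa1 = 2.12, pKa2 = 7.21, pKa3 = 12.38. Each pKa is the crossover between adjacent species; pH = 5.68 lies in the region where H₂PO₄⁻ predominates.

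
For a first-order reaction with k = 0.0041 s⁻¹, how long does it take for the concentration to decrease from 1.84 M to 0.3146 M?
430.79 s

From ln[A] = ln[A]₀ - k·t: t = ln([A]₀/[A])/k = ln(1.84/0.3146)/0.0041 = ln(5.8487)/0.0041 = 1.7662/0.0041 = 430.79 s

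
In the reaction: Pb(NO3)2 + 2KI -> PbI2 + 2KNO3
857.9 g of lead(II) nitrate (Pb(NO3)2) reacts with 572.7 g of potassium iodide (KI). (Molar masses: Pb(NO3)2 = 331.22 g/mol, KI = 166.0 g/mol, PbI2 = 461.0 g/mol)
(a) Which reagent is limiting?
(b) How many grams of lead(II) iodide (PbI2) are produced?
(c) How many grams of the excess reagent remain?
(a) KI, (b) 795.2 g, (c) 286.5 g

Moles of Pb(NO3)2 = 857.9 g ÷ 331.22 g/mol = 2.59012 mol
Moles of KI = 572.7 g ÷ 166.0 g/mol = 3.45 mol
Moles ÷ coefficient: Pb(NO3)2: 2.59012/1 = 2.59, KI: 3.45/2 = 1.725
(a) KI has the smaller value, so KI is the limiting reagent.
(b) Moles of PbI2 = 3.45 mol KI × (1/2) = 1.725 mol; mass = 1.725 mol × 461.0 g/mol = 795.2 g
(c) Pb(NO3)2 consumed = 3.45 × (1/2) = 1.725 mol; remaining = 2.59012 − 1.725 = 0.865121 mol; mass = 0.865121 mol × 331.22 g/mol = 286.5 g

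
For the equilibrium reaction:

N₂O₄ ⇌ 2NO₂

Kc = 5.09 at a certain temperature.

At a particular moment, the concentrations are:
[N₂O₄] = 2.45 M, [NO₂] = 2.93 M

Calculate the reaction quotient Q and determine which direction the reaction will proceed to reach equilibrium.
Q = 3.504, Q < K, reaction proceeds forward (toward products)

Q = ([NO₂]^2) / ([N₂O₄])
  = ((2.93)^2) / ((2.45)) = 8.5849/2.45 = 3.504
Since Q = 3.504 < Kc = 5.09, the reaction proceeds forward (toward products) to reach equilibrium.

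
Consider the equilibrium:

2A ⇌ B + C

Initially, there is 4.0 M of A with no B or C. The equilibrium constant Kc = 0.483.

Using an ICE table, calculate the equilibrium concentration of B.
[B] = 1.163 M

ICE: [A] = 4.0 − 2x, [B] = [C] = x.
Kc = x²/(4.0 − 2x)² = 0.483 ⇒ √Kc = x/(4.0 − 2x).
x = √0.483·4.0/(1 + 2√0.483) = 0.69498·4.0/2.39 = 1.1632.
[B] = x = 1.163 M.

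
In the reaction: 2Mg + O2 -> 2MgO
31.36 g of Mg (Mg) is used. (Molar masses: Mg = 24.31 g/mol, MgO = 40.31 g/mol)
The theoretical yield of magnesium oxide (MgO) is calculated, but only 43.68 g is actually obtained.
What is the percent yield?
Moles of Mg = 31.36 g ÷ 24.31 g/mol = 1.29 mol
Mole ratio: 2 mol MgO / 2 mol Mg
Moles of MgO = 1.29 × (2/2) = 1.29 mol
Theoretical yield = 1.29 mol × 40.31 g/mol = 52 g
Actual yield = 43.68 g
Percent yield = (43.68 / 52) × 100% = 84.0%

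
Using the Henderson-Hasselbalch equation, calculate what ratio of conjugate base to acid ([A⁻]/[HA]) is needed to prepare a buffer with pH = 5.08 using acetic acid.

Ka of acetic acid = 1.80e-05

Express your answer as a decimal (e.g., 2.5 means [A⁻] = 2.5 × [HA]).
[A⁻]/[HA] = 2.164

pKa = −log(1.80e-05) = 4.7447. pH = pKa + log([A⁻]/[HA]). 5.08 = 4.7447 + log(ratio). log(ratio) = 5.08 − 4.7447 = 0.3353. ratio = 10^(0.3353) = 2.164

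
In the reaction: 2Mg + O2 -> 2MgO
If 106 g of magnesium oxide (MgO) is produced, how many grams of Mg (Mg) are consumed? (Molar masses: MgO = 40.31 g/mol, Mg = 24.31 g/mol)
Moles of MgO = 106 g ÷ 40.31 g/mol = 2.62962 mol
Mole ratio: 2 mol Mg / 2 mol MgO
Moles of Mg = 2.62962 × (2/2) = 2.62962 mol
Mass of Mg = 2.62962 mol × 24.31 g/mol = 63.93 g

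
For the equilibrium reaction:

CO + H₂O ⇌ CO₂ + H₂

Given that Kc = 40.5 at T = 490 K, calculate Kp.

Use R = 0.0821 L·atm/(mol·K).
K_p = 40.5000

Δn = (moles gaseous products) − (moles gaseous reactants) = 0
T = 490 K; RT = 0.0821 × 490 = 40.229
Kp = Kc·(RT)^Δn = 40.5 × (40.229)^0 = 40.5 × 1 = 40.5000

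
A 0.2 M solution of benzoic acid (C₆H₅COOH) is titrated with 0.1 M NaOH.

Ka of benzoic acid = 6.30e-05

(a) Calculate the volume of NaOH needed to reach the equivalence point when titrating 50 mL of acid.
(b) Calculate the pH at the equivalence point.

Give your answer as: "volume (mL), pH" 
V = 100.0 mL, pH = 8.51

(a) At equivalence: moles acid = moles base.
moles acid = 0.2 × 0.05 = 0.01 mol; V_NaOH = 0.01/0.1 = 0.1 L = 100.0 mL.
(b) At equivalence, all acid → conjugate base A⁻ at [A⁻] = 0.01/0.15 = 0.06667 M.
Kb = Kw/Ka = 1.0e-14/6.30e-05 = 1.587e-10; [OH⁻] = √(Kb·[A⁻]) = 3.253e-06; pOH = 5.49; pH = 14 − pOH = 8.51.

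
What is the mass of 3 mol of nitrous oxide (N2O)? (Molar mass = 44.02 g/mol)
Mass = 3 mol × 44.02 g/mol = 132.1 g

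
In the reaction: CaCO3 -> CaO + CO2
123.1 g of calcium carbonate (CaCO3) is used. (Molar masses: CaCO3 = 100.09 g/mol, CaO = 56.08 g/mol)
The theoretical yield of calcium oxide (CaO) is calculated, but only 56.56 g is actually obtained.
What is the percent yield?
Moles of CaCO3 = 123.1 g ÷ 100.09 g/mol = 1.22989 mol
Mole ratio: 1 mol CaO / 1 mol CaCO3
Moles of CaO = 1.22989 × (1/1) = 1.22989 mol
Theoretical yield = 1.22989 mol × 56.08 g/mol = 68.972 g
Actual yield = 56.56 g
Percent yield = (56.56 / 68.972) × 100% = 82.0%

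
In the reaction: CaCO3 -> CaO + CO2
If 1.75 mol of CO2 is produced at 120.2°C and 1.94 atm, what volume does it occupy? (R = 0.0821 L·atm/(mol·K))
T = 120.2°C + 273.15 = 393.35 K
V = nRT/P = (1.75 × 0.0821 × 393.35) / 1.94
V = 29.13 L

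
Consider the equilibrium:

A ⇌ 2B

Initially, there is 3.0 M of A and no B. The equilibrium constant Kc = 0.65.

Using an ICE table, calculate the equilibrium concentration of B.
[B] = 1.243 M

ICE: [A] = 3.0 − x, [B] = 2x.
Kc = (2x)²/(3.0 − x) = 0.65 ⇒ 4x² + 0.65x − 1.95 = 0.
x = (−0.65 + √(0.65² + 4·4·1.95))/(2·4) = (−0.65 + √31.623)/8 = 0.62167.
[B] = 2x = 1.243 M.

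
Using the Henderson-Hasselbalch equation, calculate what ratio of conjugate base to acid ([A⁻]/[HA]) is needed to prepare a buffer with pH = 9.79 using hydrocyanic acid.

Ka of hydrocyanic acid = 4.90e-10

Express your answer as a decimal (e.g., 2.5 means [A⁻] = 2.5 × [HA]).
[A⁻]/[HA] = 3.021

pKa = −log(4.90e-10) = 9.3098. pH = pKa + log([A⁻]/[HA]). 9.79 = 9.3098 + log(ratio). log(ratio) = 9.79 − 9.3098 = 0.4802. ratio = 10^(0.4802) = 3.021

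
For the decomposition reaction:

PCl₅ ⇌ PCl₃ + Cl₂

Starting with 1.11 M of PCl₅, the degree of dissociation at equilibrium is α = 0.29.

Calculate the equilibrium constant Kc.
K_c = 0.1315

x = α·[A]₀ = 0.29 × 1.11 = 0.3219 M dissociated.
At eq: [PCl₅] = 1.11 − 0.3219 = 0.7881 M; [PCl₃] = [Cl₂] = x = 0.3219 M.
Kc = [PCl₃][Cl₂]/[PCl₅] = (0.3219)²/0.7881 = 0.1315.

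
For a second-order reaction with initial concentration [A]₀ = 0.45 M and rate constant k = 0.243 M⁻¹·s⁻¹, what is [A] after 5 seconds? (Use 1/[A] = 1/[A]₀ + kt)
0.2909 M

1/[A] = 1/[A]₀ + k·t = 1/0.45 + (0.243)·(5) = 2.2222 + 1.2150 = 3.4372
[A] = 1/3.4372 = 0.2909 M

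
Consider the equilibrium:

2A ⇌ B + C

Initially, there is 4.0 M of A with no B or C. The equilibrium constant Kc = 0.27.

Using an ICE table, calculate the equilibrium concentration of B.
[B] = 1.019 M

ICE: [A] = 4.0 − 2x, [B] = [C] = x.
Kc = x²/(4.0 − 2x)² = 0.27 ⇒ √Kc = x/(4.0 − 2x).
x = √0.27·4.0/(1 + 2√0.27) = 0.51962·4.0/2.0392 = 1.0192.
[B] = x = 1.019 M.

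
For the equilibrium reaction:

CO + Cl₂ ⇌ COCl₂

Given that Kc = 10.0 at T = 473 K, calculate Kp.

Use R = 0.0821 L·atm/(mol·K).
K_p = 0.2575

Δn = (moles gaseous products) − (moles gaseous reactants) = -1
T = 473 K; RT = 0.0821 × 473 = 38.8333
Kp = Kc·(RT)^Δn = 10.0 × (38.8333)^-1 = 10.0 × 0.0257511 = 0.2575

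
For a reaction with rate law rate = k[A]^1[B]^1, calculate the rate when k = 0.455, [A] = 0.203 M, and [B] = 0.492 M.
0.04544 M/s

rate = k·[A]^1·[B]^1 = 0.455·(0.203)^1·(0.492)^1 = 0.455·0.203·0.492 = 0.04544 M/s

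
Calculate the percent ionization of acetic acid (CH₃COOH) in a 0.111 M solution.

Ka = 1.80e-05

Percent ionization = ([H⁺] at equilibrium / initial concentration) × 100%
Percent ionization = 1.27%

Let x = [H⁺]. Ka = x²/(C - x) ⇒ x² + (1.80e-05)x - (1.80e-05)(0.111) = 0. x = 1.4045e-03. Percent = (1.4045e-03/0.111) × 100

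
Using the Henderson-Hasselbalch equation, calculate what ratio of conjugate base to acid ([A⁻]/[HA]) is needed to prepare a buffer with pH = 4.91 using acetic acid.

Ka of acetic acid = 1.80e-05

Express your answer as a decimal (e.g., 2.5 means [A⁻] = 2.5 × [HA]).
[A⁻]/[HA] = 1.463

pKa = −log(1.80e-05) = 4.7447. pH = pKa + log([A⁻]/[HA]). 4.91 = 4.7447 + log(ratio). log(ratio) = 4.91 − 4.7447 = 0.1653. ratio = 10^(0.1653) = 1.463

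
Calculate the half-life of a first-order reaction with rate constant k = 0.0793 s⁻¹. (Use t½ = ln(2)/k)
8.74 s

t½ = ln(2)/k = 0.6931/0.0793 = 8.74 s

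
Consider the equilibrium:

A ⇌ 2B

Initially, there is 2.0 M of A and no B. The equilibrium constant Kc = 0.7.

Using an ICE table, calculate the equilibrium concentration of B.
[B] = 1.021 M

ICE: [A] = 2.0 − x, [B] = 2x.
Kc = (2x)²/(2.0 − x) = 0.7 ⇒ 4x² + 0.7x − 1.4 = 0.
x = (−0.7 + √(0.7² + 4·4·1.4))/(2·4) = (−0.7 + √22.89)/8 = 0.51054.
[B] = 2x = 1.021 M.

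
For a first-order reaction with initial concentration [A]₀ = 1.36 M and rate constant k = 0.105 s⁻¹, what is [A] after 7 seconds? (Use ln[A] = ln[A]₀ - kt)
0.6521 M

ln[A] = ln[A]₀ - k·t = ln(1.36) - (0.105)·(7) = 0.3075 - 0.7350 = -0.4275
[A] = e^(-0.4275) = 0.6521 M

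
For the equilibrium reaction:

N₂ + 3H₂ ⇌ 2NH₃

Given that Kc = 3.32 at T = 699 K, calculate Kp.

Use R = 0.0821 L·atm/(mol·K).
K_p = 0.0010

Δn = (moles gaseous products) − (moles gaseous reactants) = -2
T = 699 K; RT = 0.0821 × 699 = 57.3879
Kp = Kc·(RT)^Δn = 3.32 × (57.3879)^-2 = 3.32 × 0.00030364 = 0.0010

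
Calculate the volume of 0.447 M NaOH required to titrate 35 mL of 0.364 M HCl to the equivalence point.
V_{base} = 28.5 mL

At equivalence: moles acid = moles base.
moles HCl = 0.364 M × 0.035 L = 0.01274 mol
V_NaOH = 0.01274 mol ÷ 0.447 M = 0.0285 L = 28.5 mL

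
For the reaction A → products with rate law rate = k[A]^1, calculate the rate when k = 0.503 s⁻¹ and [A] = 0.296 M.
0.1489 M/s

rate = k·[A]^1 = 0.503·(0.296)^1 = 0.503·0.296 = 0.1489 M/s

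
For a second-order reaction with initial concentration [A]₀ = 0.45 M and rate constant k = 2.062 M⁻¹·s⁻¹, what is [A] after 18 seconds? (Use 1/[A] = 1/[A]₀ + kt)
0.0254 M

1/[A] = 1/[A]₀ + k·t = 1/0.45 + (2.062)·(18) = 2.2222 + 37.1160 = 39.3382
[A] = 1/39.3382 = 0.0254 M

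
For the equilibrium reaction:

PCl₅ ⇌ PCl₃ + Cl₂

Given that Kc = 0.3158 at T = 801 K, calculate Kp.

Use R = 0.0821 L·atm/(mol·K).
K_p = 20.7677

Δn = (moles gaseous products) − (moles gaseous reactants) = 1
T = 801 K; RT = 0.0821 × 801 = 65.7621
Kp = Kc·(RT)^Δn = 0.3158 × (65.7621)^1 = 0.3158 × 65.7621 = 20.7677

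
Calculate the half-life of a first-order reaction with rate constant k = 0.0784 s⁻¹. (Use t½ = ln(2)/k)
8.84 s

t½ = ln(2)/k = 0.6931/0.0784 = 8.84 s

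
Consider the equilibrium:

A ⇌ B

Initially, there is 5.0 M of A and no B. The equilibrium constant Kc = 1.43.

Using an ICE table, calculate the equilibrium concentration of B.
[B] = 2.942 M

ICE: [A] = 5.0 − x, [B] = x.
Kc = x/(5.0 − x) = 1.43 ⇒ x = 1.43·5.0/(1 + 1.43) = 7.15/2.43 = 2.942.
[B] = x = 2.942 M.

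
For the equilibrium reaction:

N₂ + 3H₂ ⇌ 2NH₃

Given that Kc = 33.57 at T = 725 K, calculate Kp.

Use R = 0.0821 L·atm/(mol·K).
K_p = 0.0095

Δn = (moles gaseous products) − (moles gaseous reactants) = -2
T = 725 K; RT = 0.0821 × 725 = 59.5225
Kp = Kc·(RT)^Δn = 33.57 × (59.5225)^-2 = 33.57 × 0.000282252 = 0.0095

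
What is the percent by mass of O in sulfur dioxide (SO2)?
Mass of O in formula = 16.0 × 2 = 32 g/mol
Molar mass = 64.07 g/mol
% O = (32/64.07) × 100% = 49.95%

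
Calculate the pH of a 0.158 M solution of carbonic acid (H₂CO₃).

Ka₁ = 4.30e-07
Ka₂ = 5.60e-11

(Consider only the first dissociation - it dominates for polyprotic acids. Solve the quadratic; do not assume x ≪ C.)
pH = 3.58

x² + Ka₁·x − Ka₁·C = 0 with Ka₁ = 4.30e-07, C = 0.158.
x = (−Ka₁ + √(Ka₁² + 4·Ka₁·C))/2 = 2.6044e-04 M, so pH = 3.58.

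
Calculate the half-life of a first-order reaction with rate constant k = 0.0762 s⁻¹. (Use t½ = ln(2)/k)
9.10 s

t½ = ln(2)/k = 0.6931/0.0762 = 9.10 s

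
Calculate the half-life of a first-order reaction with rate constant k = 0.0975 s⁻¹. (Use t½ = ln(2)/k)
7.11 s

t½ = ln(2)/k = 0.6931/0.0975 = 7.11 s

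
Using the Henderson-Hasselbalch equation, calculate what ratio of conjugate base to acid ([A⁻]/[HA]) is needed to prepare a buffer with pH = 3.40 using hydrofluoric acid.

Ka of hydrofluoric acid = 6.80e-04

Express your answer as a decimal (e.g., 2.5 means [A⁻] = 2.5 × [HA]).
[A⁻]/[HA] = 1.708

pKa = −log(6.80e-04) = 3.1675. pH = pKa + log([A⁻]/[HA]). 3.40 = 3.1675 + log(ratio). log(ratio) = 3.40 − 3.1675 = 0.2325. ratio = 10^(0.2325) = 1.708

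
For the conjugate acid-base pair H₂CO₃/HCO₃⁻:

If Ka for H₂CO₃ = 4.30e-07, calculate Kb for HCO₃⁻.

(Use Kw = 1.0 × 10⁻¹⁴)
K_b = 2.33e-08

Conjugate acid-base pairs differ by one H⁺. Ka × Kb = Kw for a conjugate pair.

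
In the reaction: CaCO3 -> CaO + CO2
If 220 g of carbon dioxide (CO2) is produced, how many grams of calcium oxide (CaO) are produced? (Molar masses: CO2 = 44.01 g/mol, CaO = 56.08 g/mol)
Moles of CO2 = 220 g ÷ 44.01 g/mol = 4.99886 mol
Mole ratio: 1 mol CaO / 1 mol CO2
Moles of CaO = 4.99886 × (1/1) = 4.99886 mol
Mass of CaO = 4.99886 mol × 56.08 g/mol = 280.3 g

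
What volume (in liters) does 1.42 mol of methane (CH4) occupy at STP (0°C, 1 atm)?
At STP, 1 mol of gas occupies 22.4 L
Volume = 1.42 mol × 22.4 L/mol = 31.81 L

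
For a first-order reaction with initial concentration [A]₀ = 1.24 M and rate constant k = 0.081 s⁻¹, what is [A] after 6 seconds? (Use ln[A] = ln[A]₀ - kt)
0.7627 M

ln[A] = ln[A]₀ - k·t = ln(1.24) - (0.081)·(6) = 0.2151 - 0.4860 = -0.2709
[A] = e^(-0.2709) = 0.7627 M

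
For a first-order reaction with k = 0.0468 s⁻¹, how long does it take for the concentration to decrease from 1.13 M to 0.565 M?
14.81 s

From ln[A] = ln[A]₀ - k·t: t = ln([A]₀/[A])/k = ln(1.13/0.565)/0.0468 = ln(2.0000)/0.0468 = 0.6931/0.0468 = 14.81 s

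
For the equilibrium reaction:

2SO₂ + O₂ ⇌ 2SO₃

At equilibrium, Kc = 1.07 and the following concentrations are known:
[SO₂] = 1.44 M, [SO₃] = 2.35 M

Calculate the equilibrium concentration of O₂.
[O₂] = 2.4890 M

Kc = ([SO₃]^2) / ([SO₂]^2 × [O₂]) = 1.07
[O₂]^1 = (product terms)/(Kc · other reactant terms) = 5.5225 / (1.07 · 2.0736) = 2.489
[O₂] = 2.4890 M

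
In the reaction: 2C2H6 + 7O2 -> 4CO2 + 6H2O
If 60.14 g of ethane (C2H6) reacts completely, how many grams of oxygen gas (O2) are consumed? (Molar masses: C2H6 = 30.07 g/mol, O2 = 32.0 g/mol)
Moles of C2H6 = 60.14 g ÷ 30.07 g/mol = 2 mol
Mole ratio: 7 mol O2 / 2 mol C2H6
Moles of O2 = 2 × (7/2) = 7 mol
Mass of O2 = 7 mol × 32.0 g/mol = 224 g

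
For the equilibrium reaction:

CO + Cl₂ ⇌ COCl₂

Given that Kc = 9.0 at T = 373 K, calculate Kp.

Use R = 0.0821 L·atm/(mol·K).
K_p = 0.2939

Δn = (moles gaseous products) − (moles gaseous reactants) = -1
T = 373 K; RT = 0.0821 × 373 = 30.6233
Kp = Kc·(RT)^Δn = 9.0 × (30.6233)^-1 = 9.0 × 0.0326549 = 0.2939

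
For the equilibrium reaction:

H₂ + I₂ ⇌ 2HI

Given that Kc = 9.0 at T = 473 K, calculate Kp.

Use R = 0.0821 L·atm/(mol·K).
K_p = 9.0000

Δn = (moles gaseous products) − (moles gaseous reactants) = 0
T = 473 K; RT = 0.0821 × 473 = 38.8333
Kp = Kc·(RT)^Δn = 9.0 × (38.8333)^0 = 9.0 × 1 = 9.0000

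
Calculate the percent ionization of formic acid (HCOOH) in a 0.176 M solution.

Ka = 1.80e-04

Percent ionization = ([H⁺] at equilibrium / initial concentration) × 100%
Percent ionization = 3.15%

Let x = [H⁺]. Ka = x²/(C - x) ⇒ x² + (1.80e-04)x - (1.80e-04)(0.176) = 0. x = 5.5392e-03. Percent = (5.5392e-03/0.176) × 100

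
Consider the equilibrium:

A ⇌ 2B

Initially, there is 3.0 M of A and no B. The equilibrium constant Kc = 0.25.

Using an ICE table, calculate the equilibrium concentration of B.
[B] = 0.806 M

ICE: [A] = 3.0 − x, [B] = 2x.
Kc = (2x)²/(3.0 − x) = 0.25 ⇒ 4x² + 0.25x − 0.75 = 0.
x = (−0.25 + √(0.25² + 4·4·0.75))/(2·4) = (−0.25 + √12.062)/8 = 0.40289.
[B] = 2x = 0.806 M.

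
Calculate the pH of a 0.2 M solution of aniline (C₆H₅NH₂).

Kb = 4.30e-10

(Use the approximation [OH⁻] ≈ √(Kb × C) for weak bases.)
pH = 8.97

[OH⁻] = √(Kb × C) = √(4.30e-10 × 0.2) = 9.2736e-06. pOH = 5.03, pH = 14 - pOH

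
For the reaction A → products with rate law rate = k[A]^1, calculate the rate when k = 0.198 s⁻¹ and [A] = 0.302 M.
0.0598 M/s

rate = k·[A]^1 = 0.198·(0.302)^1 = 0.198·0.302 = 0.0598 M/s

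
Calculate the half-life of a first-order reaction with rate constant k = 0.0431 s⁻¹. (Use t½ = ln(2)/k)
16.08 s

t½ = ln(2)/k = 0.6931/0.0431 = 16.08 s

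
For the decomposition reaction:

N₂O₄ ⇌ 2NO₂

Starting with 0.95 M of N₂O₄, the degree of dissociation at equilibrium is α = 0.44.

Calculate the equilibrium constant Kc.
K_c = 1.3137

x = α·[A]₀ = 0.44 × 0.95 = 0.418 M dissociated.
At eq: [N₂O₄] = 0.95 − 0.418 = 0.532 M; [NO₂] = 2x = 0.836 M.
Kc = [NO₂]²/[N₂O₄] = (0.836)²/0.532 = 1.314.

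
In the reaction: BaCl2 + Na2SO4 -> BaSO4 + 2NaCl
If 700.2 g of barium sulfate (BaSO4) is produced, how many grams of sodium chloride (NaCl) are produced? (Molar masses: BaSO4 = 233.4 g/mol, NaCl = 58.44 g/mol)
Moles of BaSO4 = 700.2 g ÷ 233.4 g/mol = 3 mol
Mole ratio: 2 mol NaCl / 1 mol BaSO4
Moles of NaCl = 3 × (2/1) = 6 mol
Mass of NaCl = 6 mol × 58.44 g/mol = 350.6 g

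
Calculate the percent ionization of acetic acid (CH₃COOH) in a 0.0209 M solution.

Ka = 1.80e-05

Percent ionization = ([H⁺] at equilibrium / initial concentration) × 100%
Percent ionization = 2.89%

Let x = [H⁺]. Ka = x²/(C - x) ⇒ x² + (1.80e-05)x - (1.80e-05)(0.0209) = 0. x = 6.0442e-04. Percent = (6.0442e-04/0.0209) × 100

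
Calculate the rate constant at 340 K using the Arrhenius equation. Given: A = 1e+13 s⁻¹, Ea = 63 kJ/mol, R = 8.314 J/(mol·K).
2.09e+03 s⁻¹

k = A·exp(-Ea/(R·T)) = 1e+13·exp(-63000/(8.314·340)) = 1e+13·exp(-22.2870) = 1e+13·2.0935e-10 = 2.09e+03 s⁻¹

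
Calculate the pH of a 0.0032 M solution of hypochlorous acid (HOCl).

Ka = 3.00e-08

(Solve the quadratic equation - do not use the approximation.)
pH = 5.01

x² + Ka×x - Ka×C = 0. Using quadratic formula: [H⁺] = 9.7830e-06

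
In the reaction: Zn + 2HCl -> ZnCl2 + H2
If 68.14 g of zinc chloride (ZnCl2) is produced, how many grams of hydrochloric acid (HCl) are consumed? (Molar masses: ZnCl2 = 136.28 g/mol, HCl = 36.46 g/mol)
Moles of ZnCl2 = 68.14 g ÷ 136.28 g/mol = 0.5 mol
Mole ratio: 2 mol HCl / 1 mol ZnCl2
Moles of HCl = 0.5 × (2/1) = 1 mol
Mass of HCl = 1 mol × 36.46 g/mol = 36.46 g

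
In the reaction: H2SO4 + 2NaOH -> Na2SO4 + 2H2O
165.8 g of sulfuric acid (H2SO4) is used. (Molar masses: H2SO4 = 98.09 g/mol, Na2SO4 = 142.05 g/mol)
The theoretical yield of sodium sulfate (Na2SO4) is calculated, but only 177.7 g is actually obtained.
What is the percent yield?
Moles of H2SO4 = 165.8 g ÷ 98.09 g/mol = 1.69028 mol
Mole ratio: 1 mol Na2SO4 / 1 mol H2SO4
Moles of Na2SO4 = 1.69028 × (1/1) = 1.69028 mol
Theoretical yield = 1.69028 mol × 142.05 g/mol = 240.1 g
Actual yield = 177.7 g
Percent yield = (177.7 / 240.1) × 100% = 74.0%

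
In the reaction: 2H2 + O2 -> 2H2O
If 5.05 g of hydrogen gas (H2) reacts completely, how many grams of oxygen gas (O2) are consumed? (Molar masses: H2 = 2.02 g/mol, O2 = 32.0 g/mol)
Moles of H2 = 5.05 g ÷ 2.02 g/mol = 2.5 mol
Mole ratio: 1 mol O2 / 2 mol H2
Moles of O2 = 2.5 × (1/2) = 1.25 mol
Mass of O2 = 1.25 mol × 32.0 g/mol = 40 g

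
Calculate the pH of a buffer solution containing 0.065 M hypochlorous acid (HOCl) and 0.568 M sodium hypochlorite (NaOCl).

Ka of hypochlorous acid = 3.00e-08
pH = 8.46

pKa = -log(3.00e-08) = 7.52. pH = pKa + log([A⁻]/[HA]) = 7.52 + log(0.568/0.065)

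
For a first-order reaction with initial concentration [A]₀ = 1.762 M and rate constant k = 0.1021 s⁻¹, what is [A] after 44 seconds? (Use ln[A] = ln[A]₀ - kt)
0.0197 M

ln[A] = ln[A]₀ - k·t = ln(1.762) - (0.1021)·(44) = 0.5664 - 4.4924 = -3.9260
[A] = e^(-3.9260) = 0.0197 M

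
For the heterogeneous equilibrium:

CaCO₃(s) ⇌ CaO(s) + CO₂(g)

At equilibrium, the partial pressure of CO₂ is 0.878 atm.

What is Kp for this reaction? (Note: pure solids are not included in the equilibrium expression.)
K_p = 0.878

Solids (CaCO₃, CaO) have activity 1 and are excluded.
Kp = P(CO₂) = 0.878.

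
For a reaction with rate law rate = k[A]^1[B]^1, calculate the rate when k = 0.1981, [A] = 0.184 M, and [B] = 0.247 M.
0.009003 M/s

rate = k·[A]^1·[B]^1 = 0.1981·(0.184)^1·(0.247)^1 = 0.1981·0.184·0.247 = 0.009003 M/s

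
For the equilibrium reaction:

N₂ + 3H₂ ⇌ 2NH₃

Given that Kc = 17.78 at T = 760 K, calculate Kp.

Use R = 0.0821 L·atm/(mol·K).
K_p = 0.0046

Δn = (moles gaseous products) − (moles gaseous reactants) = -2
T = 760 K; RT = 0.0821 × 760 = 62.396
Kp = Kc·(RT)^Δn = 17.78 × (62.396)^-2 = 17.78 × 0.000256854 = 0.0046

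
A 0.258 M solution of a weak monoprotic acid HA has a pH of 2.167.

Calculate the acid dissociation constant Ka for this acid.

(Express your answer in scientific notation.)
K_a = 1.84e-04

[H⁺] = 10^(−pH) = 10^(−2.167) = 6.808e-03 M. For HA ⇌ H⁺ + A⁻, Ka = x²/(C − x) = (6.808e-03)²/(0.258 − 6.808e-03) = 1.84e-04.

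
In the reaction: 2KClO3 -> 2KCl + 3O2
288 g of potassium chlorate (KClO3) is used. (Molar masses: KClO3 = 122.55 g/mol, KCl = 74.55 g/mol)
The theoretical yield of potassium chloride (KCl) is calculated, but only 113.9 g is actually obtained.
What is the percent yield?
Moles of KClO3 = 288 g ÷ 122.55 g/mol = 2.35006 mol
Mole ratio: 2 mol KCl / 2 mol KClO3
Moles of KCl = 2.35006 × (2/2) = 2.35006 mol
Theoretical yield = 2.35006 mol × 74.55 g/mol = 175.2 g
Actual yield = 113.9 g
Percent yield = (113.9 / 175.2) × 100% = 65.0%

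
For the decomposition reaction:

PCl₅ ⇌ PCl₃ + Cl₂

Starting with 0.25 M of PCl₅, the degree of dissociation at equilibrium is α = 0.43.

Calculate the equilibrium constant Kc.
K_c = 0.0811

x = α·[A]₀ = 0.43 × 0.25 = 0.1075 M dissociated.
At eq: [PCl₅] = 0.25 − 0.1075 = 0.1425 M; [PCl₃] = [Cl₂] = x = 0.1075 M.
Kc = [PCl₃][Cl₂]/[PCl₅] = (0.1075)²/0.1425 = 0.0811.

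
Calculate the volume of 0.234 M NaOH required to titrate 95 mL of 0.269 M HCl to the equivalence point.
V_{base} = 109.2 mL

At equivalence: moles acid = moles base.
moles HCl = 0.269 M × 0.095 L = 0.025555 mol
V_NaOH = 0.025555 mol ÷ 0.234 M = 0.1092 L = 109.2 mL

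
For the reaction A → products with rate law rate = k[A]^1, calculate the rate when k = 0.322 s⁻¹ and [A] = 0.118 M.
0.038 M/s

rate = k·[A]^1 = 0.322·(0.118)^1 = 0.322·0.118 = 0.038 M/s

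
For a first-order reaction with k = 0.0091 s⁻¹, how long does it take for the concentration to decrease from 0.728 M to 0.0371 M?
327.11 s

From ln[A] = ln[A]₀ - k·t: t = ln([A]₀/[A])/k = ln(0.728/0.0371)/0.0091 = ln(19.6226)/0.0091 = 2.9767/0.0091 = 327.11 s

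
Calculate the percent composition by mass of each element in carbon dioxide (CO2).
C: 27.29%, O: 72.71%

Molar mass of CO2 = 44.01 g/mol
% C = (1 × 12.01) / 44.01 × 100% = 12.01 / 44.01 × 100% = 27.29%
% O = (2 × 16.0) / 44.01 × 100% = 32 / 44.01 × 100% = 72.71%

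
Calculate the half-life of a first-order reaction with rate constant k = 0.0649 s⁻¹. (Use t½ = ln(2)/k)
10.68 s

t½ = ln(2)/k = 0.6931/0.0649 = 10.68 s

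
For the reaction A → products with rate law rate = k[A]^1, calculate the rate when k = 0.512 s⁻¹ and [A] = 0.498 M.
0.255 M/s

rate = k·[A]^1 = 0.512·(0.498)^1 = 0.512·0.498 = 0.255 M/s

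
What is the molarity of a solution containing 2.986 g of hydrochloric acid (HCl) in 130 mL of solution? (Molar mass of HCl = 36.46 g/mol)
Moles of HCl = 2.986 g ÷ 36.46 g/mol = 0.081898 mol
Volume = 130 mL = 0.13 L
Molarity = 0.081898 mol ÷ 0.13 L = 0.63 M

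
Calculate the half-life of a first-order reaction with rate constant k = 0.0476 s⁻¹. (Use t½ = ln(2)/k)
14.56 s

t½ = ln(2)/k = 0.6931/0.0476 = 14.56 s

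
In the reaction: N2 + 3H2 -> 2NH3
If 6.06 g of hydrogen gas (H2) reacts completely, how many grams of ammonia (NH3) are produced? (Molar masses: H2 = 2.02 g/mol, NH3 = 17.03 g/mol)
Moles of H2 = 6.06 g ÷ 2.02 g/mol = 3 mol
Mole ratio: 2 mol NH3 / 3 mol H2
Moles of NH3 = 3 × (2/3) = 2 mol
Mass of NH3 = 2 mol × 17.03 g/mol = 34.06 g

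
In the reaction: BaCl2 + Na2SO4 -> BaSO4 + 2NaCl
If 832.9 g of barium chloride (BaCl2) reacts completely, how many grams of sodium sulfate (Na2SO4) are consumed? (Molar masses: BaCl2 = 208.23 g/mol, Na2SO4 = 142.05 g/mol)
Moles of BaCl2 = 832.9 g ÷ 208.23 g/mol = 3.9999 mol
Mole ratio: 1 mol Na2SO4 / 1 mol BaCl2
Moles of Na2SO4 = 3.9999 × (1/1) = 3.9999 mol
Mass of Na2SO4 = 3.9999 mol × 142.05 g/mol = 568.2 g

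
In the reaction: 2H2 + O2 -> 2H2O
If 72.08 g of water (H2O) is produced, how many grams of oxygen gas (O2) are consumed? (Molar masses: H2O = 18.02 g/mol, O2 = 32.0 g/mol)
Moles of H2O = 72.08 g ÷ 18.02 g/mol = 4 mol
Mole ratio: 1 mol O2 / 2 mol H2O
Moles of O2 = 4 × (1/2) = 2 mol
Mass of O2 = 2 mol × 32.0 g/mol = 64 g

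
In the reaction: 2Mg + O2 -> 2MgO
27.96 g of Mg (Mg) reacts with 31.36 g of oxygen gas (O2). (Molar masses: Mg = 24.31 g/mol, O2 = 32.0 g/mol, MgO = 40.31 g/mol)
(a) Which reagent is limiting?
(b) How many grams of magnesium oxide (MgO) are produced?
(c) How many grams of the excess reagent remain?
(a) Mg, (b) 46.36 g, (c) 12.96 g

Moles of Mg = 27.96 g ÷ 24.31 g/mol = 1.15014 mol
Moles of O2 = 31.36 g ÷ 32.0 g/mol = 0.98 mol
Moles ÷ coefficient: Mg: 1.15014/2 = 0.5751, O2: 0.98/1 = 0.98
(a) Mg has the smaller value, so Mg is the limiting reagent.
(b) Moles of MgO = 1.15014 mol Mg × (2/2) = 1.15014 mol; mass = 1.15014 mol × 40.31 g/mol = 46.36 g
(c) O2 consumed = 1.15014 × (1/2) = 0.575072 mol; remaining = 0.98 − 0.575072 = 0.404928 mol; mass = 0.404928 mol × 32.0 g/mol = 12.96 g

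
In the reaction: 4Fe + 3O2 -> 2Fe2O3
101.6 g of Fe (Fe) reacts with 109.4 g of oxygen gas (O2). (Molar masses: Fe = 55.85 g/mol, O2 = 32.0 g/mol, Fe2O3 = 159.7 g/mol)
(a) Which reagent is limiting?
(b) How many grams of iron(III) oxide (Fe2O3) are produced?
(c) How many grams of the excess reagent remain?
(a) Fe, (b) 145.3 g, (c) 65.74 g

Moles of Fe = 101.6 g ÷ 55.85 g/mol = 1.81916 mol
Moles of O2 = 109.4 g ÷ 32.0 g/mol = 3.41875 mol
Moles ÷ coefficient: Fe: 1.81916/4 = 0.4548, O2: 3.41875/3 = 1.14
(a) Fe has the smaller value, so Fe is the limiting reagent.
(b) Moles of Fe2O3 = 1.81916 mol Fe × (2/4) = 0.909579 mol; mass = 0.909579 mol × 159.7 g/mol = 145.3 g
(c) O2 consumed = 1.81916 × (3/4) = 1.36437 mol; remaining = 3.41875 − 1.36437 = 2.05438 mol; mass = 2.05438 mol × 32.0 g/mol = 65.74 g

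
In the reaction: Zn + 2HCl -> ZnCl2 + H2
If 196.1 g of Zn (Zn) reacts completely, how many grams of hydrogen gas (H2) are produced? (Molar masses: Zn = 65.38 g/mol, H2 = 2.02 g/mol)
Moles of Zn = 196.1 g ÷ 65.38 g/mol = 2.99939 mol
Mole ratio: 1 mol H2 / 1 mol Zn
Moles of H2 = 2.99939 × (1/1) = 2.99939 mol
Mass of H2 = 2.99939 mol × 2.02 g/mol = 6.059 g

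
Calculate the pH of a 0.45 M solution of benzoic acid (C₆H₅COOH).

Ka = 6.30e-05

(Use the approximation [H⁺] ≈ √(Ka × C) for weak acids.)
pH = 2.27

[H⁺] = √(Ka × C) = √(6.30e-05 × 0.45) = 5.3245e-03. pH = -log(5.3245e-03)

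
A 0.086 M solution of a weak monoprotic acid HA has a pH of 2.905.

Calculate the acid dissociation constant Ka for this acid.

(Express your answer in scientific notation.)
K_a = 1.83e-05

[H⁺] = 10^(−pH) = 10^(−2.905) = 1.245e-03 M. For HA ⇌ H⁺ + A⁻, Ka = x²/(C − x) = (1.245e-03)²/(0.086 − 1.245e-03) = 1.83e-05.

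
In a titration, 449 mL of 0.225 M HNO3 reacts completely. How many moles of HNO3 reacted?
Moles = Molarity × Volume (L)
Moles = 0.225 M × 0.449 L = 0.101 mol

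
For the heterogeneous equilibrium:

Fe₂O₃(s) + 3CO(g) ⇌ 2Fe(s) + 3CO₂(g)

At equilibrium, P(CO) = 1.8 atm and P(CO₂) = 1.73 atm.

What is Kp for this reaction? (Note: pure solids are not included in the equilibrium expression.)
K_p = 0.888

Solids (Fe₂O₃, Fe) are excluded.
Kp = P(CO₂)³/P(CO)³ = (1.73)³/(1.8)³ = 5.178/5.832 = 0.888.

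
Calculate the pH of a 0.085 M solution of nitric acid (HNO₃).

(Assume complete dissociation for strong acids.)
pH = 1.07

[H⁺] = 0.085 M for strong acid. pH = -log[H⁺] = -log(0.085)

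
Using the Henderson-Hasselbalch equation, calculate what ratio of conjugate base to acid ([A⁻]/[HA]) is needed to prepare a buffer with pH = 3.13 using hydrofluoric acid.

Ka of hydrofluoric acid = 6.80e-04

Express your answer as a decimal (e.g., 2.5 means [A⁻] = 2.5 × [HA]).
[A⁻]/[HA] = 0.917

pKa = −log(6.80e-04) = 3.1675. pH = pKa + log([A⁻]/[HA]). 3.13 = 3.1675 + log(ratio). log(ratio) = 3.13 − 3.1675 = -0.0375. ratio = 10^(-0.0375) = 0.917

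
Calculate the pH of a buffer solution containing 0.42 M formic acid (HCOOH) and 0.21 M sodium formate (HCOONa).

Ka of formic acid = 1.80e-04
pH = 3.44

pKa = -log(1.80e-04) = 3.74. pH = pKa + log([A⁻]/[HA]) = 3.74 + log(0.21/0.42)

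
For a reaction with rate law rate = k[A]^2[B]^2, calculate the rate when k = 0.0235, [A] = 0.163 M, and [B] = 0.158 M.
1.559e-05 M/s

rate = k·[A]^2·[B]^2 = 0.0235·(0.163)^2·(0.158)^2 = 0.0235·0.026569·0.024964 = 1.559e-05 M/s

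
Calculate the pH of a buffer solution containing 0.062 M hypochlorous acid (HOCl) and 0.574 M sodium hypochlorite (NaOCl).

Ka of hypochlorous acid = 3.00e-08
pH = 8.49

pKa = -log(3.00e-08) = 7.52. pH = pKa + log([A⁻]/[HA]) = 7.52 + log(0.574/0.062)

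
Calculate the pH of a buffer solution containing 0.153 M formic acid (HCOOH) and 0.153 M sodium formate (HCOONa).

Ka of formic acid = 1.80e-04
pH = 3.74

pKa = -log(1.80e-04) = 3.74. pH = pKa + log([A⁻]/[HA]) = 3.74 + log(0.153/0.153)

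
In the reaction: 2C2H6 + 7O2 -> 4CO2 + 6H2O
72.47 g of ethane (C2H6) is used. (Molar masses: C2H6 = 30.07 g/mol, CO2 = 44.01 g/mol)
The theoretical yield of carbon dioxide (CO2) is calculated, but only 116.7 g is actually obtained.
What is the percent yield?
Moles of C2H6 = 72.47 g ÷ 30.07 g/mol = 2.41004 mol
Mole ratio: 4 mol CO2 / 2 mol C2H6
Moles of CO2 = 2.41004 × (4/2) = 4.82009 mol
Theoretical yield = 4.82009 mol × 44.01 g/mol = 212.13 g
Actual yield = 116.7 g
Percent yield = (116.7 / 212.13) × 100% = 55.0%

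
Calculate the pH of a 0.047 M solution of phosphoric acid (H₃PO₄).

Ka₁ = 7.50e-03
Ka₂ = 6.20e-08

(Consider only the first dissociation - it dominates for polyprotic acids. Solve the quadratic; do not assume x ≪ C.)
pH = 1.81

x² + Ka₁·x − Ka₁·C = 0 with Ka₁ = 7.50e-03, C = 0.047.
x = (−Ka₁ + √(Ka₁² + 4·Ka₁·C))/2 = 1.5396e-02 M, so pH = 1.81.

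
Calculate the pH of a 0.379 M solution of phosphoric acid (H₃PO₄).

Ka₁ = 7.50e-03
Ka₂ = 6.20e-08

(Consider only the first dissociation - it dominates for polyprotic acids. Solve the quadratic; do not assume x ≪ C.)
pH = 1.30

x² + Ka₁·x − Ka₁·C = 0 with Ka₁ = 7.50e-03, C = 0.379.
x = (−Ka₁ + √(Ka₁² + 4·Ka₁·C))/2 = 4.9697e-02 M, so pH = 1.30.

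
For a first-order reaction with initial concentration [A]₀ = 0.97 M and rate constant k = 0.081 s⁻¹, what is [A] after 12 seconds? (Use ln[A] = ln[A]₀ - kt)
0.3670 M

ln[A] = ln[A]₀ - k·t = ln(0.97) - (0.081)·(12) = -0.0305 - 0.9720 = -1.0025
[A] = e^(-1.0025) = 0.3670 M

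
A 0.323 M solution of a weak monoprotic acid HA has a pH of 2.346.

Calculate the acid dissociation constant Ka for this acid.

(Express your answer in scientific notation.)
K_a = 6.38e-05

[H⁺] = 10^(−pH) = 10^(−2.346) = 4.508e-03 M. For HA ⇌ H⁺ + A⁻, Ka = x²/(C − x) = (4.508e-03)²/(0.323 − 4.508e-03) = 6.38e-05.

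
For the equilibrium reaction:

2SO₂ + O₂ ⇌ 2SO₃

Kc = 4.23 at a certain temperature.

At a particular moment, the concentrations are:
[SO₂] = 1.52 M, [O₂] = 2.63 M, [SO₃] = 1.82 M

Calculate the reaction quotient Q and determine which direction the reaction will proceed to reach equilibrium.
Q = 0.545, Q < K, reaction proceeds forward (toward products)

Q = ([SO₃]^2) / ([SO₂]^2 × [O₂])
  = ((1.82)^2) / ((1.52)^2·(2.63)) = 3.3124/6.0764 = 0.5451
Since Q = 0.5451 < Kc = 4.23, the reaction proceeds forward (toward products) to reach equilibrium.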